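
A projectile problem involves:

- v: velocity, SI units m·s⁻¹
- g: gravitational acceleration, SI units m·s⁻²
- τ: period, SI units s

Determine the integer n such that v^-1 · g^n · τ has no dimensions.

1

Balance the L exponent: (1)·n from g, plus −(1) + (0) = -1 from the rest, must sum to zero.
n − 1 = 0, so n = 1.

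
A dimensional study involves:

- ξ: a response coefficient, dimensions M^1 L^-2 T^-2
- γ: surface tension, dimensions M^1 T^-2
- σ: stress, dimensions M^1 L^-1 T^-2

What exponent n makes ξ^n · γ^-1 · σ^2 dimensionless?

Balance the M exponent: (1)·n from ξ, plus −(1) + 2·(1) = 1 from the rest, must sum to zero.
n + 1 = 0, so n = -1.

-1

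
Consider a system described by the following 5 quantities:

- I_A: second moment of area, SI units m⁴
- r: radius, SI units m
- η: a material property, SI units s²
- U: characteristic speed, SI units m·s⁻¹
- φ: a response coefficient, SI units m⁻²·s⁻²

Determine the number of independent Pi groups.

3

There are 5 variables and 2 base dimensions (L, T).
The dimension matrix has rank 2.
Independent dimensionless groups: 5 − 2 = 3.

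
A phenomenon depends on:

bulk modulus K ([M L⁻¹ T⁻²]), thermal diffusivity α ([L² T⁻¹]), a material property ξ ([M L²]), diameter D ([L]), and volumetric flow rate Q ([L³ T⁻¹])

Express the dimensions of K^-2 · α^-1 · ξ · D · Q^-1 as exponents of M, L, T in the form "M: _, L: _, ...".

M: -1, L: 0, T: 6

Collect each base-dimension exponent across the product:
  M: −2·(1) − (0) + (1) + (0) − (0) = -1
  L: −2·(-1) − (2) + (2) + (1) − (3) = 0
  T: −2·(-2) − (-1) + (0) + (0) − (-1) = 6
So the dimensions are [M⁻¹ T⁶].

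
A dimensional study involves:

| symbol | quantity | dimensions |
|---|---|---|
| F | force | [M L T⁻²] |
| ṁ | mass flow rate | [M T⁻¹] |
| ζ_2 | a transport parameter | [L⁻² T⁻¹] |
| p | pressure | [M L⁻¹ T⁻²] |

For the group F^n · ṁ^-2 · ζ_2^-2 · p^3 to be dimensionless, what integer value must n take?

Balance the M exponent: (1)·n from F, plus −2·(1) − 2·(0) + 3·(1) = 1 from the rest, must sum to zero.
n + 1 = 0, so n = -1.

-1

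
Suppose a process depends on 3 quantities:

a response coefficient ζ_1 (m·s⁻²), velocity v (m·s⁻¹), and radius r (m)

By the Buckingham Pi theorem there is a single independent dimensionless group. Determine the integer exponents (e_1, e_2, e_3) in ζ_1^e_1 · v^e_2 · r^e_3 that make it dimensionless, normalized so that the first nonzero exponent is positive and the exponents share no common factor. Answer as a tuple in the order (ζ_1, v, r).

L: e_1·(1) + e_2·(1) + e_3·(1) = 0
T: e_1·(-2) + e_2·(-1) + e_3·(0) = 0
Solving this homogeneous linear system for the smallest-integer solution (first nonzero entry positive) gives (1, -2, 1).

(1, -2, 1)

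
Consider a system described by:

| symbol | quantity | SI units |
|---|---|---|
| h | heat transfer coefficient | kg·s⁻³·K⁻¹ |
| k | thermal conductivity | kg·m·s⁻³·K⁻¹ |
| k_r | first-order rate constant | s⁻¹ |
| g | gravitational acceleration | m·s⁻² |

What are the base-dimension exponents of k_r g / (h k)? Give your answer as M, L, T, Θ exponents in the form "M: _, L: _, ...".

Collect each base-dimension exponent across the product:
  M: −(1) − (1) + (0) + (0) = -2
  L: −(0) − (1) + (0) + (1) = 0
  T: −(-3) − (-3) + (-1) + (-2) = 3
  Θ: −(-1) − (-1) + (0) + (0) = 2
So the dimensions are [M⁻² T³ Θ²].

M: -2, L: 0, T: 3, Θ: 2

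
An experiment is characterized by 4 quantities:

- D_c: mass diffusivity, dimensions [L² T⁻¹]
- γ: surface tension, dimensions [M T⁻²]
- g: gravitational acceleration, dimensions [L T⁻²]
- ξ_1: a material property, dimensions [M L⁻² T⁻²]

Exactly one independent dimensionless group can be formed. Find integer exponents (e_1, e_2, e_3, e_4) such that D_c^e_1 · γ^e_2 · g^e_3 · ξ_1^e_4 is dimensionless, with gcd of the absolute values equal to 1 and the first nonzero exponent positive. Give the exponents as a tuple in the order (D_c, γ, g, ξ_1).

(4, -3, -2, 3)

M: e_1·(0) + e_2·(1) + e_3·(0) + e_4·(1) = 0
L: e_1·(2) + e_2·(0) + e_3·(1) + e_4·(-2) = 0
T: e_1·(-1) + e_2·(-2) + e_3·(-2) + e_4·(-2) = 0
Solving this homogeneous linear system for the smallest-integer solution (first nonzero entry positive) gives (4, -3, -2, 3).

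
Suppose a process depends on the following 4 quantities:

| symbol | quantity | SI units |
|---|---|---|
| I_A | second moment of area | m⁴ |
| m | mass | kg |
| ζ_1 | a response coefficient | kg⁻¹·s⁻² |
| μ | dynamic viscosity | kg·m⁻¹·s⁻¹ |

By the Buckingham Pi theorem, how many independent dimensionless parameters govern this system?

1

There are 4 variables and 3 base dimensions (M, L, T).
The dimension matrix has rank 3.
Independent dimensionless groups: 4 − 3 = 1.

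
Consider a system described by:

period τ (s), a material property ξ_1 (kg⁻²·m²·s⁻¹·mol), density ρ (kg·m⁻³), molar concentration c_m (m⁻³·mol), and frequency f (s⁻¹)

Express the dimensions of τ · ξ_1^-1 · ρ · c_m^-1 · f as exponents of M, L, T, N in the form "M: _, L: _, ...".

Collect each base-dimension exponent across the product:
  M: (0) − (-2) + (1) − (0) + (0) = 3
  L: (0) − (2) + (-3) − (-3) + (0) = -2
  T: (1) − (-1) + (0) − (0) + (-1) = 1
  N: (0) − (1) + (0) − (1) + (0) = -2
So the dimensions are [M³ L⁻² T N⁻²].

M: 3, L: -2, T: 1, N: -2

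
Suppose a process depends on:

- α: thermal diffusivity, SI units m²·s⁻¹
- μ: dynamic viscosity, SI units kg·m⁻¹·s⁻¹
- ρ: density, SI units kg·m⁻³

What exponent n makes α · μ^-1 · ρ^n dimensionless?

1

Balance the M exponent: (1)·n from ρ, plus (0) − (1) = -1 from the rest, must sum to zero.
n − 1 = 0, so n = 1.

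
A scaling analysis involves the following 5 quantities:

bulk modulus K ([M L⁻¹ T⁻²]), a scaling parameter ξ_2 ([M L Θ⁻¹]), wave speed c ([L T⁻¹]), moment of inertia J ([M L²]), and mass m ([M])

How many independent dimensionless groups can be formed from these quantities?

There are 5 variables and 4 base dimensions (M, L, T, Θ).
The dimension matrix has rank 4.
Independent dimensionless groups: 5 − 4 = 1.

1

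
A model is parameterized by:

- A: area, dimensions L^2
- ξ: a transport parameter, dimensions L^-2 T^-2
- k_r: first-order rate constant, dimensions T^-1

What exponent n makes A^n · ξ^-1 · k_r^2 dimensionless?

Balance the L exponent: (2)·n from A, plus −(-2) + 2·(0) = 2 from the rest, must sum to zero.
2n + 2 = 0, so n = -1.

-1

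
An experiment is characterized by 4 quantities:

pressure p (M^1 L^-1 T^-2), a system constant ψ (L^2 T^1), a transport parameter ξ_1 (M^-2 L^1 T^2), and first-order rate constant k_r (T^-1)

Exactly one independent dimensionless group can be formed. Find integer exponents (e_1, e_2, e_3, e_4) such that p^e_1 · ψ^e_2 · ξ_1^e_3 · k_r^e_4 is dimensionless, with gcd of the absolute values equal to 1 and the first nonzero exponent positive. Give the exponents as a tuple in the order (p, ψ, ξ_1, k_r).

M: e_1·(1) + e_2·(0) + e_3·(-2) + e_4·(0) = 0
L: e_1·(-1) + e_2·(2) + e_3·(1) + e_4·(0) = 0
T: e_1·(-2) + e_2·(1) + e_3·(2) + e_4·(-1) = 0
Solving this homogeneous linear system for the smallest-integer solution (first nonzero entry positive) gives (4, 1, 2, -3).

(4, 1, 2, -3)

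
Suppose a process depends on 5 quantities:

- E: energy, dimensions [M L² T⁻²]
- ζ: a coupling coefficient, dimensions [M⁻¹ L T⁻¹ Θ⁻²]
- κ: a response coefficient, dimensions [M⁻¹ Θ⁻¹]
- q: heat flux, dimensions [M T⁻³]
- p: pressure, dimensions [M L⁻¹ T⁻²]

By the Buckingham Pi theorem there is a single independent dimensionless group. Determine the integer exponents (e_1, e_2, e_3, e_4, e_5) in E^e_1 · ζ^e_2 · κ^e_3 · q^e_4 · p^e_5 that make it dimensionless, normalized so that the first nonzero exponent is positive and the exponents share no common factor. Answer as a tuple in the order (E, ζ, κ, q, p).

(1, -1, 2, -1, 1)

M: e_1·(1) + e_2·(-1) + e_3·(-1) + e_4·(1) + e_5·(1) = 0
L: e_1·(2) + e_2·(1) + e_3·(0) + e_4·(0) + e_5·(-1) = 0
T: e_1·(-2) + e_2·(-1) + e_3·(0) + e_4·(-3) + e_5·(-2) = 0
Θ: e_1·(0) + e_2·(-2) + e_3·(-1) + e_4·(0) + e_5·(0) = 0
Solving this homogeneous linear system for the smallest-integer solution (first nonzero entry positive) gives (1, -1, 2, -1, 1).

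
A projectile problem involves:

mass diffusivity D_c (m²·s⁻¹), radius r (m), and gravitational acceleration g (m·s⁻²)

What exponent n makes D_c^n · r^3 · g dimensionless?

Balance the L exponent: (2)·n from D_c, plus 3·(1) + (1) = 4 from the rest, must sum to zero.
2n + 4 = 0, so n = -2.

-2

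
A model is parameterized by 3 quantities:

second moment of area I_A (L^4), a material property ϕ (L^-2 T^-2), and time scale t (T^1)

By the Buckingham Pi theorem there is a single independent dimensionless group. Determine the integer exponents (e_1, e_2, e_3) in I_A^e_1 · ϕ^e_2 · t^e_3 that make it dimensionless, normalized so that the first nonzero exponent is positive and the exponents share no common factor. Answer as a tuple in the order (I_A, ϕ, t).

L: e_1·(4) + e_2·(-2) + e_3·(0) = 0
T: e_1·(0) + e_2·(-2) + e_3·(1) = 0
Solving this homogeneous linear system for the smallest-integer solution (first nonzero entry positive) gives (1, 2, 4).

(1, 2, 4)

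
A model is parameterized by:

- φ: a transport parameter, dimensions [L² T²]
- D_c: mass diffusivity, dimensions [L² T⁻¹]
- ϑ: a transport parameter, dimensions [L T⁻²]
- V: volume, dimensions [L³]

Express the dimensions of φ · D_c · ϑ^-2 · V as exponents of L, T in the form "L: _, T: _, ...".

Collect each base-dimension exponent across the product:
  L: (2) + (2) − 2·(1) + (3) = 5
  T: (2) + (-1) − 2·(-2) + (0) = 5
So the dimensions are [L⁵ T⁵].

L: 5, T: 5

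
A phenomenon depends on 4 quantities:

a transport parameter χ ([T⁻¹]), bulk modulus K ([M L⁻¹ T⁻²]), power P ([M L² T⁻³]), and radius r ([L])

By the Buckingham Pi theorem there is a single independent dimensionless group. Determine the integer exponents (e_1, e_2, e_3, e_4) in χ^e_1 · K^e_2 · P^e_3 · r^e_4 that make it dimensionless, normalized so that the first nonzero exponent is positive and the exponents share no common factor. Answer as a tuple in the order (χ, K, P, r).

M: e_1·(0) + e_2·(1) + e_3·(1) + e_4·(0) = 0
L: e_1·(0) + e_2·(-1) + e_3·(2) + e_4·(1) = 0
T: e_1·(-1) + e_2·(-2) + e_3·(-3) + e_4·(0) = 0
Solving this homogeneous linear system for the smallest-integer solution (first nonzero entry positive) gives (1, 1, -1, 3).

(1, 1, -1, 3)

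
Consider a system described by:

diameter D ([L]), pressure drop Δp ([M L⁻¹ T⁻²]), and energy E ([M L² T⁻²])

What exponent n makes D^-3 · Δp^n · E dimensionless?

-1

Balance the M exponent: (1)·n from Δp, plus −3·(0) + (1) = 1 from the rest, must sum to zero.
n + 1 = 0, so n = -1.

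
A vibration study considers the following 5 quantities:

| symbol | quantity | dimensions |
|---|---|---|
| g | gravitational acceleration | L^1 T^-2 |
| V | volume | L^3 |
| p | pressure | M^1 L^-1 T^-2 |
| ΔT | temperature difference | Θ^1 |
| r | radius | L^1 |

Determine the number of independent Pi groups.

1

There are 5 variables and 4 base dimensions (M, L, T, Θ).
The dimension matrix has rank 4.
Independent dimensionless groups: 5 − 4 = 1.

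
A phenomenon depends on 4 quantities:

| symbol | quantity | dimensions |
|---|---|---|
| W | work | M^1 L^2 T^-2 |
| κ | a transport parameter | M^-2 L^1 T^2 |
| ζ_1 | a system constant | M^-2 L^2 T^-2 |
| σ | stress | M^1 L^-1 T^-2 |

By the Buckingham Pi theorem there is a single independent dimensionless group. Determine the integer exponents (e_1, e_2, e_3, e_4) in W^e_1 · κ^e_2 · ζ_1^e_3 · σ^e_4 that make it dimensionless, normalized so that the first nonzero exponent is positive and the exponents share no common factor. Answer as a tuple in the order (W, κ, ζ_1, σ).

M: e_1·(1) + e_2·(-2) + e_3·(-2) + e_4·(1) = 0
L: e_1·(2) + e_2·(1) + e_3·(2) + e_4·(-1) = 0
T: e_1·(-2) + e_2·(2) + e_3·(-2) + e_4·(-2) = 0
Solving this homogeneous linear system for the smallest-integer solution (first nonzero entry positive) gives (1, 3, -1, 3).

(1, 3, -1, 3)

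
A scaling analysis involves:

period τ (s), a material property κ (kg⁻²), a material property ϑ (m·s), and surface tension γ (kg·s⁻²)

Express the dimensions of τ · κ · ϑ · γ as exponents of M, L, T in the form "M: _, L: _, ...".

Collect each base-dimension exponent across the product:
  M: (0) + (-2) + (0) + (1) = -1
  L: (0) + (0) + (1) + (0) = 1
  T: (1) + (0) + (1) + (-2) = 0
So the dimensions are [M⁻¹ L].

M: -1, L: 1, T: 0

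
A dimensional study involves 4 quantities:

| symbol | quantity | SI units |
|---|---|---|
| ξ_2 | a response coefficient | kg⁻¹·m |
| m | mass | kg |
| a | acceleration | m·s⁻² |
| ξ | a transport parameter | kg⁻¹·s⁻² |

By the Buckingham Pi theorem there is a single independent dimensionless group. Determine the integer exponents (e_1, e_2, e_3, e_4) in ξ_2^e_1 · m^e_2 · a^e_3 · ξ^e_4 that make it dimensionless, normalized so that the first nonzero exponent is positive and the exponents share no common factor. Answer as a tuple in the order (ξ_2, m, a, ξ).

M: e_1·(-1) + e_2·(1) + e_3·(0) + e_4·(-1) = 0
L: e_1·(1) + e_2·(0) + e_3·(1) + e_4·(0) = 0
T: e_1·(0) + e_2·(0) + e_3·(-2) + e_4·(-2) = 0
Solving this homogeneous linear system for the smallest-integer solution (first nonzero entry positive) gives (1, 2, -1, 1).

(1, 2, -1, 1)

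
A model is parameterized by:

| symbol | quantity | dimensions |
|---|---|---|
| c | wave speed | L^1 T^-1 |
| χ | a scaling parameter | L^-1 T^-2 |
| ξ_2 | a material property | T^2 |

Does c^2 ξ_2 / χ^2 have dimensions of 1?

no

Sum the exponent of each base dimension across the product:
  L: 2·[c]_L − 2·[χ]_L + [ξ_2]_L = 2·(1) − 2·(-1) + (0) = 4
  T: 2·[c]_T − 2·[χ]_T + [ξ_2]_T = 2·(-1) − 2·(-2) + (2) = 4
Net dimensions [L⁴ T⁴] ≠ [1] — not dimensionless.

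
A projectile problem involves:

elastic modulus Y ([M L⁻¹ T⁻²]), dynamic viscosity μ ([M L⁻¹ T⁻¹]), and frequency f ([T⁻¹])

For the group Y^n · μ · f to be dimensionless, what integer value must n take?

Balance the M exponent: (1)·n from Y, plus (1) + (0) = 1 from the rest, must sum to zero.
n + 1 = 0, so n = -1.

-1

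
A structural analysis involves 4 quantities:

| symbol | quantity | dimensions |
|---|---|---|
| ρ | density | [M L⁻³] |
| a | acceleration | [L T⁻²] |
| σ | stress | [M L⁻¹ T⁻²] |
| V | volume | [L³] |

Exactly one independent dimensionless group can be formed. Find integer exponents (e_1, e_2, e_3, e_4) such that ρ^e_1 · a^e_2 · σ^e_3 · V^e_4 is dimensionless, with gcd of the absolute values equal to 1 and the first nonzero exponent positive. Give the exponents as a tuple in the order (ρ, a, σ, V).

M: e_1·(1) + e_2·(0) + e_3·(1) + e_4·(0) = 0
L: e_1·(-3) + e_2·(1) + e_3·(-1) + e_4·(3) = 0
T: e_1·(0) + e_2·(-2) + e_3·(-2) + e_4·(0) = 0
Solving this homogeneous linear system for the smallest-integer solution (first nonzero entry positive) gives (3, 3, -3, 1).

(3, 3, -3, 1)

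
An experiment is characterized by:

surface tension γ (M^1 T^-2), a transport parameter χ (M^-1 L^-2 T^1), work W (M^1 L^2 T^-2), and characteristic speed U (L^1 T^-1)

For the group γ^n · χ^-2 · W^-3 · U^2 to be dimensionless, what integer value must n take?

1

Balance the M exponent: (1)·n from γ, plus −2·(-1) − 3·(1) + 2·(0) = -1 from the rest, must sum to zero.
n − 1 = 0, so n = 1.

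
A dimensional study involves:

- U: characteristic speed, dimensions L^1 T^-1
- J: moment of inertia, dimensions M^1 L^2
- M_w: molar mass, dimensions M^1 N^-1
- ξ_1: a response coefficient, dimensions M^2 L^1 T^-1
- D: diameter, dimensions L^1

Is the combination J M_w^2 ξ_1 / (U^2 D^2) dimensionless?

no

Sum the exponent of each base dimension across the product:
  M: −2·[U]_M + [J]_M + 2·[M_w]_M + [ξ_1]_M − 2·[D]_M = −2·(0) + (1) + 2·(1) + (2) − 2·(0) = 5
  L: −2·[U]_L + [J]_L + 2·[M_w]_L + [ξ_1]_L − 2·[D]_L = −2·(1) + (2) + 2·(0) + (1) − 2·(1) = -1
  T: −2·[U]_T + [J]_T + 2·[M_w]_T + [ξ_1]_T − 2·[D]_T = −2·(-1) + (0) + 2·(0) + (-1) − 2·(0) = 1
  N: −2·[U]_N + [J]_N + 2·[M_w]_N + [ξ_1]_N − 2·[D]_N = −2·(0) + (0) + 2·(-1) + (0) − 2·(0) = -2
Net dimensions [M⁵ L⁻¹ T N⁻²] ≠ [1] — not dimensionless.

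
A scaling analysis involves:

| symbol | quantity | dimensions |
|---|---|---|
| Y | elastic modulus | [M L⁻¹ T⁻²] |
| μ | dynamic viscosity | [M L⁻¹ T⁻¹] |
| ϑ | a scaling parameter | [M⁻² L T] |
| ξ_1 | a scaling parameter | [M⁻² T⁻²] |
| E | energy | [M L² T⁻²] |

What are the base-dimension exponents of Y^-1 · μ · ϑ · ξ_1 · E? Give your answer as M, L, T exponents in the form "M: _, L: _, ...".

Collect each base-dimension exponent across the product:
  M: −(1) + (1) + (-2) + (-2) + (1) = -3
  L: −(-1) + (-1) + (1) + (0) + (2) = 3
  T: −(-2) + (-1) + (1) + (-2) + (-2) = -2
So the dimensions are [M⁻³ L³ T⁻²].

M: -3, L: 3, T: -2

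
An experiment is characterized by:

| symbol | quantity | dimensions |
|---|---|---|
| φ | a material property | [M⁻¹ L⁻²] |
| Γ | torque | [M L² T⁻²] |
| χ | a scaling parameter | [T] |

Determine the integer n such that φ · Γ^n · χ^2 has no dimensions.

1

Balance the M exponent: (1)·n from Γ, plus (-1) + 2·(0) = -1 from the rest, must sum to zero.
n − 1 = 0, so n = 1.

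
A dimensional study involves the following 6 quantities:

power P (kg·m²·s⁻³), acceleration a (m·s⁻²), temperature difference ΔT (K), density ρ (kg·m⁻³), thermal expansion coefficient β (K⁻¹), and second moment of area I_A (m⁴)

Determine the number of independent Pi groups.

There are 6 variables and 4 base dimensions (M, L, T, Θ).
The dimension matrix has rank 4.
Independent dimensionless groups: 6 − 4 = 2.

2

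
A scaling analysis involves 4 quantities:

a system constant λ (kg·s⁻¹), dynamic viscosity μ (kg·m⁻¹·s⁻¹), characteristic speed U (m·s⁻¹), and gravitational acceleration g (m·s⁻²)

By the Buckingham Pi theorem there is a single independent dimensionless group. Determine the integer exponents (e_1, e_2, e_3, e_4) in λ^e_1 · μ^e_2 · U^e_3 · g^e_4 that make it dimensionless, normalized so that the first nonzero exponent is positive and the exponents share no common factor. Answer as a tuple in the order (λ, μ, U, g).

(1, -1, -2, 1)

M: e_1·(1) + e_2·(1) + e_3·(0) + e_4·(0) = 0
L: e_1·(0) + e_2·(-1) + e_3·(1) + e_4·(1) = 0
T: e_1·(-1) + e_2·(-1) + e_3·(-1) + e_4·(-2) = 0
Solving this homogeneous linear system for the smallest-integer solution (first nonzero entry positive) gives (1, -1, -2, 1).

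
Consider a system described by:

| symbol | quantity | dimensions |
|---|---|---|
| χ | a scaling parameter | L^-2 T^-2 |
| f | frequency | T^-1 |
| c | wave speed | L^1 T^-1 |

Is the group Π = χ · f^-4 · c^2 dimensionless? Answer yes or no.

yes

Sum the exponent of each base dimension across the product:
  L: [χ]_L − 4·[f]_L + 2·[c]_L = (-2) − 4·(0) + 2·(1) = 0
  T: [χ]_T − 4·[f]_T + 2·[c]_T = (-2) − 4·(-1) + 2·(-1) = 0
All base exponents vanish — dimensionless.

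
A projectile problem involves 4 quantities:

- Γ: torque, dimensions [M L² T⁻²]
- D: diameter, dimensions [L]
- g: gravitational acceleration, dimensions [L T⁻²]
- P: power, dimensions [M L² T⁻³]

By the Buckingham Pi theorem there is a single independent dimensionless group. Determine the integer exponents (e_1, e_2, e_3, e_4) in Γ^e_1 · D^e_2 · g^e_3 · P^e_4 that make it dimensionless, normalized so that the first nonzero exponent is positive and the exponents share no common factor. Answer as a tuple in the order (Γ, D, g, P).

M: e_1·(1) + e_2·(0) + e_3·(0) + e_4·(1) = 0
L: e_1·(2) + e_2·(1) + e_3·(1) + e_4·(2) = 0
T: e_1·(-2) + e_2·(0) + e_3·(-2) + e_4·(-3) = 0
Solving this homogeneous linear system for the smallest-integer solution (first nonzero entry positive) gives (2, -1, 1, -2).

(2, -1, 1, -2)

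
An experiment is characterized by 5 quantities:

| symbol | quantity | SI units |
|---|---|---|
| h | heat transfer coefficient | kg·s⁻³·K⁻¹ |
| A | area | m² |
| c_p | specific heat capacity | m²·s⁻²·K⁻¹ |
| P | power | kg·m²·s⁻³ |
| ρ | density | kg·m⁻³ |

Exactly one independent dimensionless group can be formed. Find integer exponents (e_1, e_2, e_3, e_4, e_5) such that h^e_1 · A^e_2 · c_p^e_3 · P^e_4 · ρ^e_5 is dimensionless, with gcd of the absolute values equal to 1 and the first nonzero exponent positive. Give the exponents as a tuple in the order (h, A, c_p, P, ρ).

(3, 1, -3, -1, -2)

M: e_1·(1) + e_2·(0) + e_3·(0) + e_4·(1) + e_5·(1) = 0
L: e_1·(0) + e_2·(2) + e_3·(2) + e_4·(2) + e_5·(-3) = 0
T: e_1·(-3) + e_2·(0) + e_3·(-2) + e_4·(-3) + e_5·(0) = 0
Θ: e_1·(-1) + e_2·(0) + e_3·(-1) + e_4·(0) + e_5·(0) = 0
Solving this homogeneous linear system for the smallest-integer solution (first nonzero entry positive) gives (3, 1, -3, -1, -2).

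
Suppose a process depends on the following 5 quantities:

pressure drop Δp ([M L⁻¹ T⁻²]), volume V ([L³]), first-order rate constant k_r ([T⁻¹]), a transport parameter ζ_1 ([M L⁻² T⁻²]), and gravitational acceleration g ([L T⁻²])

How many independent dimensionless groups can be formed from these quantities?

There are 5 variables and 3 base dimensions (M, L, T).
The dimension matrix has rank 3.
Independent dimensionless groups: 5 − 3 = 2.

2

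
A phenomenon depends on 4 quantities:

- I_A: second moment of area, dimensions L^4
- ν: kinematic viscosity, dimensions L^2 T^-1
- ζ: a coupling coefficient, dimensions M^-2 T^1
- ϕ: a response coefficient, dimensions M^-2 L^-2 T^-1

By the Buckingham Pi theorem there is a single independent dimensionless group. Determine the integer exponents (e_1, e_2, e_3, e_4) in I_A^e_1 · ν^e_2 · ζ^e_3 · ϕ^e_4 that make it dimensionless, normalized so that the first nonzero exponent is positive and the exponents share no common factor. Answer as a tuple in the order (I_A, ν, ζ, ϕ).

(3, -4, -2, 2)

M: e_1·(0) + e_2·(0) + e_3·(-2) + e_4·(-2) = 0
L: e_1·(4) + e_2·(2) + e_3·(0) + e_4·(-2) = 0
T: e_1·(0) + e_2·(-1) + e_3·(1) + e_4·(-1) = 0
Solving this homogeneous linear system for the smallest-integer solution (first nonzero entry positive) gives (3, -4, -2, 2).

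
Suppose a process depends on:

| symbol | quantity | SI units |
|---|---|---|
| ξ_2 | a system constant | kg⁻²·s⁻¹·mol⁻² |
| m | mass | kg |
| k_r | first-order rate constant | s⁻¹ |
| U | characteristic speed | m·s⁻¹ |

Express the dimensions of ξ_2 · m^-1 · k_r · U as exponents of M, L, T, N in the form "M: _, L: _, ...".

Collect each base-dimension exponent across the product:
  M: (-2) − (1) + (0) + (0) = -3
  L: (0) − (0) + (0) + (1) = 1
  T: (-1) − (0) + (-1) + (-1) = -3
  N: (-2) − (0) + (0) + (0) = -2
So the dimensions are [M⁻³ L T⁻³ N⁻²].

M: -3, L: 1, T: -3, N: -2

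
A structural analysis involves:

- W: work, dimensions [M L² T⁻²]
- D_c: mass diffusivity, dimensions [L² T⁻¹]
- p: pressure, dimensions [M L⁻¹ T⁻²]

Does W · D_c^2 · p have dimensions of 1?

Sum the exponent of each base dimension across the product:
  M: [W]_M + 2·[D_c]_M + [p]_M = (1) + 2·(0) + (1) = 2
  L: [W]_L + 2·[D_c]_L + [p]_L = (2) + 2·(2) + (-1) = 5
  T: [W]_T + 2·[D_c]_T + [p]_T = (-2) + 2·(-1) + (-2) = -6
Net dimensions [M² L⁵ T⁻⁶] ≠ [1] — not dimensionless.

no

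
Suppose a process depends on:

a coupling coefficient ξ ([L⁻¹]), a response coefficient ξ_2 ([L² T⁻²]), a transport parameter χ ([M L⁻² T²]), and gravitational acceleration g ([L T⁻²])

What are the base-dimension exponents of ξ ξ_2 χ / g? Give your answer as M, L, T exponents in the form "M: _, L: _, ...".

M: 1, L: -2, T: 2

Collect each base-dimension exponent across the product:
  M: (0) + (0) + (1) − (0) = 1
  L: (-1) + (2) + (-2) − (1) = -2
  T: (0) + (-2) + (2) − (-2) = 2
So the dimensions are [M L⁻² T²].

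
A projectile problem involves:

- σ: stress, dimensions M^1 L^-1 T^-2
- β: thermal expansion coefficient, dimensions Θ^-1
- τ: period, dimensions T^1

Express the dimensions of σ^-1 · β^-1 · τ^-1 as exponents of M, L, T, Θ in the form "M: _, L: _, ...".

M: -1, L: 1, T: 1, Θ: 1

Collect each base-dimension exponent across the product:
  M: −(1) − (0) − (0) = -1
  L: −(-1) − (0) − (0) = 1
  T: −(-2) − (0) − (1) = 1
  Θ: −(0) − (-1) − (0) = 1
So the dimensions are [M⁻¹ L T Θ].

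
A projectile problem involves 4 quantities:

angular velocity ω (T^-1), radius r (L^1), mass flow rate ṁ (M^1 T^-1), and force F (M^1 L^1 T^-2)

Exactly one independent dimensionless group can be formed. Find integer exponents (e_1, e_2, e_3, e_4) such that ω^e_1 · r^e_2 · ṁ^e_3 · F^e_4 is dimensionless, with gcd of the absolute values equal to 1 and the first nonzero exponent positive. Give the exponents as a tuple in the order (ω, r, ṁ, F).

(1, 1, 1, -1)

M: e_1·(0) + e_2·(0) + e_3·(1) + e_4·(1) = 0
L: e_1·(0) + e_2·(1) + e_3·(0) + e_4·(1) = 0
T: e_1·(-1) + e_2·(0) + e_3·(-1) + e_4·(-2) = 0
Solving this homogeneous linear system for the smallest-integer solution (first nonzero entry positive) gives (1, 1, 1, -1).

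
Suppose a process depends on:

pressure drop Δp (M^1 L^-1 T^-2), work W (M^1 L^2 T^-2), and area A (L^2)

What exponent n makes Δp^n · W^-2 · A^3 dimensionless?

2

Balance the M exponent: (1)·n from Δp, plus −2·(1) + 3·(0) = -2 from the rest, must sum to zero.
n − 2 = 0, so n = 2.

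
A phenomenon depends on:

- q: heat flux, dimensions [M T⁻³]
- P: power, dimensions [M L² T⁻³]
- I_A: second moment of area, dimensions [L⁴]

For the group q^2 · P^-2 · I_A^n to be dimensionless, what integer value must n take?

1

Balance the L exponent: (4)·n from I_A, plus 2·(0) − 2·(2) = -4 from the rest, must sum to zero.
4n − 4 = 0, so n = 1.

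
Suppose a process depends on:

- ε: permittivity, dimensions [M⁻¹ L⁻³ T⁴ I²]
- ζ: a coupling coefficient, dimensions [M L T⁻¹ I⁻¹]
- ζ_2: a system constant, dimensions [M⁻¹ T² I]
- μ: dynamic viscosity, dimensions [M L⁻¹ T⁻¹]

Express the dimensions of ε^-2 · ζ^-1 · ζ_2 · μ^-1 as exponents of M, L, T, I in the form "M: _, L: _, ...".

Collect each base-dimension exponent across the product:
  M: −2·(-1) − (1) + (-1) − (1) = -1
  L: −2·(-3) − (1) + (0) − (-1) = 6
  T: −2·(4) − (-1) + (2) − (-1) = -4
  I: −2·(2) − (-1) + (1) − (0) = -2
So the dimensions are [M⁻¹ L⁶ T⁻⁴ I⁻²].

M: -1, L: 6, T: -4, I: -2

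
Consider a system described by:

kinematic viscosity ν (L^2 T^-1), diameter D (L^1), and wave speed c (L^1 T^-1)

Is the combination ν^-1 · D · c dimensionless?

yes

Sum the exponent of each base dimension across the product:
  M: −[ν]_M + [D]_M + [c]_M = −(0) + (0) + (0) = 0
  L: −[ν]_L + [D]_L + [c]_L = −(2) + (1) + (1) = 0
  T: −[ν]_T + [D]_T + [c]_T = −(-1) + (0) + (-1) = 0
All base exponents vanish — dimensionless.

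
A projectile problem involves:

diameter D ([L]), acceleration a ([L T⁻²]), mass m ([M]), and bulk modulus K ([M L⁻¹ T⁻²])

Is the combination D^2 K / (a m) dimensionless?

yes

Sum the exponent of each base dimension across the product:
  M: 2·[D]_M − [a]_M − [m]_M + [K]_M = 2·(0) − (0) − (1) + (1) = 0
  L: 2·[D]_L − [a]_L − [m]_L + [K]_L = 2·(1) − (1) − (0) + (-1) = 0
  T: 2·[D]_T − [a]_T − [m]_T + [K]_T = 2·(0) − (-2) − (0) + (-2) = 0
All base exponents vanish — dimensionless.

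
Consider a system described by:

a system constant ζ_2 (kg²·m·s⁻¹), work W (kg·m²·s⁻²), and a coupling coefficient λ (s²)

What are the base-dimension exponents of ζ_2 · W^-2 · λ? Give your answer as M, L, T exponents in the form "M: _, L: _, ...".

Collect each base-dimension exponent across the product:
  M: (2) − 2·(1) + (0) = 0
  L: (1) − 2·(2) + (0) = -3
  T: (-1) − 2·(-2) + (2) = 5
So the dimensions are [L⁻³ T⁵].

M: 0, L: -3, T: 5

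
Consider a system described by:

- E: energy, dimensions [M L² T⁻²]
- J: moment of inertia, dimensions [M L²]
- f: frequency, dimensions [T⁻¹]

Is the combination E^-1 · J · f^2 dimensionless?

yes

Sum the exponent of each base dimension across the product:
  M: −[E]_M + [J]_M + 2·[f]_M = −(1) + (1) + 2·(0) = 0
  L: −[E]_L + [J]_L + 2·[f]_L = −(2) + (2) + 2·(0) = 0
  T: −[E]_T + [J]_T + 2·[f]_T = −(-2) + (0) + 2·(-1) = 0
All base exponents vanish — dimensionless.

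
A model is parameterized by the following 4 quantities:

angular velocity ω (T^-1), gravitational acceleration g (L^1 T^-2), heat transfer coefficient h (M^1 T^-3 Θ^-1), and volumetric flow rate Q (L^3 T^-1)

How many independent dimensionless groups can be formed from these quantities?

1

There are 4 variables and 4 base dimensions (M, L, T, Θ).
The dimension matrix has rank 3 (less than 4: the dimension vectors are linearly dependent).
Independent dimensionless groups: 4 − 3 = 1.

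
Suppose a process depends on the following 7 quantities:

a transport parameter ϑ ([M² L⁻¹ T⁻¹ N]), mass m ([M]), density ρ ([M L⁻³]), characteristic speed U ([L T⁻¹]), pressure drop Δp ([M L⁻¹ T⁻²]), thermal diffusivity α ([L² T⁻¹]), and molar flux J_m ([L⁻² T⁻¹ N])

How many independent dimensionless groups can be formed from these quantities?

3

There are 7 variables and 4 base dimensions (M, L, T, N).
The dimension matrix has rank 4.
Independent dimensionless groups: 7 − 4 = 3.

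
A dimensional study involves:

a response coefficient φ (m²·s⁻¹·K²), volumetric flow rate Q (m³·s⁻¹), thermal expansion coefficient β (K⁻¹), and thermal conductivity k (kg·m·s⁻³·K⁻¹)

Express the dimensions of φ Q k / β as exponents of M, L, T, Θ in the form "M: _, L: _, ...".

Collect each base-dimension exponent across the product:
  M: (0) + (0) − (0) + (1) = 1
  L: (2) + (3) − (0) + (1) = 6
  T: (-1) + (-1) − (0) + (-3) = -5
  Θ: (2) + (0) − (-1) + (-1) = 2
So the dimensions are [M L⁶ T⁻⁵ Θ²].

M: 1, L: 6, T: -5, Θ: 2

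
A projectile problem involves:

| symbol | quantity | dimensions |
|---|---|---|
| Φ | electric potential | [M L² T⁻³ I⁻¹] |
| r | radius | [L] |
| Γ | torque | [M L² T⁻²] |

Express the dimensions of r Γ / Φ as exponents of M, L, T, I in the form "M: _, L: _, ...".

Collect each base-dimension exponent across the product:
  M: −(1) + (0) + (1) = 0
  L: −(2) + (1) + (2) = 1
  T: −(-3) + (0) + (-2) = 1
  I: −(-1) + (0) + (0) = 1
So the dimensions are [L T I].

M: 0, L: 1, T: 1, I: 1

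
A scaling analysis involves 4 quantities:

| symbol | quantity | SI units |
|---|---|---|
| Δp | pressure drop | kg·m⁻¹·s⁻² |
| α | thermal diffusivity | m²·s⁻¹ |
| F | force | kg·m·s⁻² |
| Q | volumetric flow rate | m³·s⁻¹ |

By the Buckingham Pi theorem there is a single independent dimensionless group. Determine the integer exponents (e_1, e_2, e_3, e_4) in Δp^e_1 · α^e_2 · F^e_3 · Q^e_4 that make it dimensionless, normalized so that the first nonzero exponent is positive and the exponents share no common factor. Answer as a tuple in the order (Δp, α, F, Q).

M: e_1·(1) + e_2·(0) + e_3·(1) + e_4·(0) = 0
L: e_1·(-1) + e_2·(2) + e_3·(1) + e_4·(3) = 0
T: e_1·(-2) + e_2·(-1) + e_3·(-2) + e_4·(-1) = 0
Solving this homogeneous linear system for the smallest-integer solution (first nonzero entry positive) gives (1, -2, -1, 2).

(1, -2, -1, 2)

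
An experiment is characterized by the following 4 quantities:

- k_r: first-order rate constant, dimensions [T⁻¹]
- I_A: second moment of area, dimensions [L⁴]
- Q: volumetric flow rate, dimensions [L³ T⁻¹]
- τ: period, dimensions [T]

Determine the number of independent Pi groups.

There are 4 variables and 2 base dimensions (L, T).
The dimension matrix has rank 2.
Independent dimensionless groups: 4 − 2 = 2.

2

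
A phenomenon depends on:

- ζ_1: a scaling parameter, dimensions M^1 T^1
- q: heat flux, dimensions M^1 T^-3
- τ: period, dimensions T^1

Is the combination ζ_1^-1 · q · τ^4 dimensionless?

yes

Sum the exponent of each base dimension across the product:
  M: −[ζ_1]_M + [q]_M + 4·[τ]_M = −(1) + (1) + 4·(0) = 0
  L: −[ζ_1]_L + [q]_L + 4·[τ]_L = −(0) + (0) + 4·(0) = 0
  T: −[ζ_1]_T + [q]_T + 4·[τ]_T = −(1) + (-3) + 4·(1) = 0
All base exponents vanish — dimensionless.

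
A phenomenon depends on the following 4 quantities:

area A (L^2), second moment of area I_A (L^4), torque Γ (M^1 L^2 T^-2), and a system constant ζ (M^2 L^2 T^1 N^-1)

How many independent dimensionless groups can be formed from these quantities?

1

There are 4 variables and 4 base dimensions (M, L, T, N).
The dimension matrix has rank 3 (less than 4: the dimension vectors are linearly dependent).
Independent dimensionless groups: 4 − 3 = 1.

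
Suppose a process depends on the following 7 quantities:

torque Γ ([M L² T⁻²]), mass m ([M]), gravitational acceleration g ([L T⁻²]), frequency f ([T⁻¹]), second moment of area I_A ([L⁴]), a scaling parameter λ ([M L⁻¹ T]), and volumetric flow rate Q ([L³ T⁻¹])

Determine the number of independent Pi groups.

4

There are 7 variables and 3 base dimensions (M, L, T).
The dimension matrix has rank 3.
Independent dimensionless groups: 7 − 3 = 4.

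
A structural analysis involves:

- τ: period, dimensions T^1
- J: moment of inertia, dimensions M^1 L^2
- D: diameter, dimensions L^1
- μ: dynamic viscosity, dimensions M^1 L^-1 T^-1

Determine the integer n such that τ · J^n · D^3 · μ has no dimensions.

Balance the M exponent: (1)·n from J, plus (0) + 3·(0) + (1) = 1 from the rest, must sum to zero.
n + 1 = 0, so n = -1.

-1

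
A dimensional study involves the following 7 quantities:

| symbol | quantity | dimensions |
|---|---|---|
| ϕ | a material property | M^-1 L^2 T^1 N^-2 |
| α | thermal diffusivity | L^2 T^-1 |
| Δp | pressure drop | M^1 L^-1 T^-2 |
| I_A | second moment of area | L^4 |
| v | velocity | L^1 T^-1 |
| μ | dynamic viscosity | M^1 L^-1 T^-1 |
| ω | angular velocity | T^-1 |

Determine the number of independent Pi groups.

There are 7 variables and 4 base dimensions (M, L, T, N).
The dimension matrix has rank 4.
Independent dimensionless groups: 7 − 4 = 3.

3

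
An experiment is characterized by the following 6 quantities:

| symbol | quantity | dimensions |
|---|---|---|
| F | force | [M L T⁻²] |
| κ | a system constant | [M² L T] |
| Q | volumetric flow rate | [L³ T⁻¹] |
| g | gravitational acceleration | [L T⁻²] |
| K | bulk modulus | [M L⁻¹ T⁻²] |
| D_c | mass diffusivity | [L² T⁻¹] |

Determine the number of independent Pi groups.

There are 6 variables and 3 base dimensions (M, L, T).
The dimension matrix has rank 3.
Independent dimensionless groups: 6 − 3 = 3.

3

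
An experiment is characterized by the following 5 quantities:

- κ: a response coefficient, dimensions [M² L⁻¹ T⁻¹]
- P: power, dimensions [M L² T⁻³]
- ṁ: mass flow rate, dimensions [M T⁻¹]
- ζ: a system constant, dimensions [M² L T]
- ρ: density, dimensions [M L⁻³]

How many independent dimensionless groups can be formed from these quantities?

2

There are 5 variables and 3 base dimensions (M, L, T).
The dimension matrix has rank 3.
Independent dimensionless groups: 5 − 3 = 2.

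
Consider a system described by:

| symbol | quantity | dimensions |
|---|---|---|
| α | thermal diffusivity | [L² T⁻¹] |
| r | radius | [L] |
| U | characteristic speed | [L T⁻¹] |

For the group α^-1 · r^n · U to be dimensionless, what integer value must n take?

Balance the L exponent: (1)·n from r, plus −(2) + (1) = -1 from the rest, must sum to zero.
n − 1 = 0, so n = 1.

1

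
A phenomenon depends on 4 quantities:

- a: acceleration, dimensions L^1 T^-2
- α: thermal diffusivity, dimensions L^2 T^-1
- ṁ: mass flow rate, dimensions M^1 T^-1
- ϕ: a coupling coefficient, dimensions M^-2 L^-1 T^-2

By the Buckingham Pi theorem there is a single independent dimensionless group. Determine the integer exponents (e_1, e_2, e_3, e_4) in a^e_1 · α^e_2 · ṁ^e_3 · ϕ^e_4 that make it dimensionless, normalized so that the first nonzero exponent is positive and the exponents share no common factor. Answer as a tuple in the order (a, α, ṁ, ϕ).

(3, -2, -2, -1)

M: e_1·(0) + e_2·(0) + e_3·(1) + e_4·(-2) = 0
L: e_1·(1) + e_2·(2) + e_3·(0) + e_4·(-1) = 0
T: e_1·(-2) + e_2·(-1) + e_3·(-1) + e_4·(-2) = 0
Solving this homogeneous linear system for the smallest-integer solution (first nonzero entry positive) gives (3, -2, -2, -1).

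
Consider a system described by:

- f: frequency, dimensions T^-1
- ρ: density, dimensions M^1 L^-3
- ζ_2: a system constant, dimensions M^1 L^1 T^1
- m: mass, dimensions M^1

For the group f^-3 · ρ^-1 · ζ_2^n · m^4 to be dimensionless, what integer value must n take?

Balance the M exponent: (1)·n from ζ_2, plus −3·(0) − (1) + 4·(1) = 3 from the rest, must sum to zero.
n + 3 = 0, so n = -3.

-3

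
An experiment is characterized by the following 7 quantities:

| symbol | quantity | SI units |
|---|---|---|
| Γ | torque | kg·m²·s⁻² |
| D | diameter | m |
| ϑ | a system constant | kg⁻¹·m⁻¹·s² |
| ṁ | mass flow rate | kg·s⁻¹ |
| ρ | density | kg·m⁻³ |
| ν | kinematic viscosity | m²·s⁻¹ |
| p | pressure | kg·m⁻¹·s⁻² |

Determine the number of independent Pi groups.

There are 7 variables and 3 base dimensions (M, L, T).
The dimension matrix has rank 3.
Independent dimensionless groups: 7 − 3 = 4.

4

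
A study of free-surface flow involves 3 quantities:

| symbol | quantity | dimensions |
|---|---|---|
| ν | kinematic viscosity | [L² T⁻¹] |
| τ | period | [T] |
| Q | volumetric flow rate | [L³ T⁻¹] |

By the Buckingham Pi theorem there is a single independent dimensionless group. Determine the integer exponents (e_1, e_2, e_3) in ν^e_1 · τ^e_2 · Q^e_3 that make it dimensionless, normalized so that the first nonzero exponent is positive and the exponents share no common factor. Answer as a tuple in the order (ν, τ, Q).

(3, 1, -2)

L: e_1·(2) + e_2·(0) + e_3·(3) = 0
T: e_1·(-1) + e_2·(1) + e_3·(-1) = 0
Solving this homogeneous linear system for the smallest-integer solution (first nonzero entry positive) gives (3, 1, -2).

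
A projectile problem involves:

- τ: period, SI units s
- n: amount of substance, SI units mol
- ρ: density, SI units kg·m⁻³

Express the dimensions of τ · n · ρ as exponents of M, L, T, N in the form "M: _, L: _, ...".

M: 1, L: -3, T: 1, N: 1

Collect each base-dimension exponent across the product:
  M: (0) + (0) + (1) = 1
  L: (0) + (0) + (-3) = -3
  T: (1) + (0) + (0) = 1
  N: (0) + (1) + (0) = 1
So the dimensions are [M L⁻³ T N].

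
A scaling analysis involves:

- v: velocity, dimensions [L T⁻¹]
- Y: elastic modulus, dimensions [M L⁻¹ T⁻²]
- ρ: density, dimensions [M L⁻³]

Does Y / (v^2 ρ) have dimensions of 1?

Sum the exponent of each base dimension across the product:
  M: −2·[v]_M + [Y]_M − [ρ]_M = −2·(0) + (1) − (1) = 0
  L: −2·[v]_L + [Y]_L − [ρ]_L = −2·(1) + (-1) − (-3) = 0
  T: −2·[v]_T + [Y]_T − [ρ]_T = −2·(-1) + (-2) − (0) = 0
  I: −2·[v]_I + [Y]_I − [ρ]_I = −2·(0) + (0) − (0) = 0
All base exponents vanish — dimensionless.

yes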